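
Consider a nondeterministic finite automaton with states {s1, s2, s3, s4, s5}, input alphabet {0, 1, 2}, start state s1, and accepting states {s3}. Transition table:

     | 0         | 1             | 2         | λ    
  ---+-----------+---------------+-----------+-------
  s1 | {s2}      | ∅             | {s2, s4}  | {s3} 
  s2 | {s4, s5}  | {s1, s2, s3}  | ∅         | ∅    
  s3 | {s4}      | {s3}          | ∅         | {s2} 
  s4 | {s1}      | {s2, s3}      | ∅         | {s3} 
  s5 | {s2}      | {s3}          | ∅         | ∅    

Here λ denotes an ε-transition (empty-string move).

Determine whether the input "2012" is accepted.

Yes

Start: ε-closure({s1}) = {s1, s2, s3}.
Read '2': {s1, s2, s3} → {s2, s3, s4}.
Read '0': {s2, s3, s4} → {s1, s2, s3, s4, s5}.
Read '1': {s1, s2, s3, s4, s5} → {s1, s2, s3}.
Read '2': {s1, s2, s3} → {s2, s3, s4}.
The final set {s2, s3, s4} contains the accepting state s3.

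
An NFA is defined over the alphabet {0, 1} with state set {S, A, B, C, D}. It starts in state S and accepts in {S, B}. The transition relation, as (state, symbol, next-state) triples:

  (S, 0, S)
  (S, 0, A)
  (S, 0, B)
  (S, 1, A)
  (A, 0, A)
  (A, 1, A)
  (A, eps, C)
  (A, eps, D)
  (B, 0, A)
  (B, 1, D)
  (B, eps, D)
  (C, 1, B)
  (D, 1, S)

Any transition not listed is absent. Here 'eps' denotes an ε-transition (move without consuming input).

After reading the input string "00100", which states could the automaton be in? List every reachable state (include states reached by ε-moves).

{S, A, B, C, D}

Start in {S}.
Read '0': S→{S, A, B}; union {S, A, B}; ε-closure = {S, A, B, C, D}.
Read '0': S→{S, A, B}, A→{A}, B→{A}, C→∅, D→∅; union {S, A, B}; ε-closure = {S, A, B, C, D}.
Read '1': S→{A}, A→{A}, B→{D}, C→{B}, D→{S}; union {S, A, B, D}; ε-closure = {S, A, B, C, D}.
Read '0': S→{S, A, B}, A→{A}, B→{A}, C→∅, D→∅; union {S, A, B}; ε-closure = {S, A, B, C, D}.
Read '0': S→{S, A, B}, A→{A}, B→{A}, C→∅, D→∅; union {S, A, B}; ε-closure = {S, A, B, C, D}.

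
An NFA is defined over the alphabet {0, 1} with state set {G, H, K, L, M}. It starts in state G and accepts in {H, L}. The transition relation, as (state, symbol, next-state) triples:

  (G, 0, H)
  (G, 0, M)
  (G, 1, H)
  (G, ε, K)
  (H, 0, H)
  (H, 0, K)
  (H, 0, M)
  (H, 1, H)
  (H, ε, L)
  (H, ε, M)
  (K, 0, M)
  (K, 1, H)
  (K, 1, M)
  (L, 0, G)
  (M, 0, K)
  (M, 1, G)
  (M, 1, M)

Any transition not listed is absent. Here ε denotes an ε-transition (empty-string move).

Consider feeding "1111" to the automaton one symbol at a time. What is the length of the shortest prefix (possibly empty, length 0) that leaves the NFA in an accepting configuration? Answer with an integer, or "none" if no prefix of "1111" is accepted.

1

Start: ε-closure({G}) = {G, K}.
Read '1': {G, K} → {H, L, M}.
None of the earlier sets intersect F, but {H, L, M} does.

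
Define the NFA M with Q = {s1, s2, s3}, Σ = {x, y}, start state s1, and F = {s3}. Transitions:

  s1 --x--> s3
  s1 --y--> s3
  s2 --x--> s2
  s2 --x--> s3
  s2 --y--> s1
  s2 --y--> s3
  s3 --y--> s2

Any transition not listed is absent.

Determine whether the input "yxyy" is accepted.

Start in {s1}.
Read 'y': {s1} → {s3}.
Read 'x': {s3} → ∅.
The set is empty and remains empty for the remaining 2 symbols.
The final set ∅ contains no accepting state.

No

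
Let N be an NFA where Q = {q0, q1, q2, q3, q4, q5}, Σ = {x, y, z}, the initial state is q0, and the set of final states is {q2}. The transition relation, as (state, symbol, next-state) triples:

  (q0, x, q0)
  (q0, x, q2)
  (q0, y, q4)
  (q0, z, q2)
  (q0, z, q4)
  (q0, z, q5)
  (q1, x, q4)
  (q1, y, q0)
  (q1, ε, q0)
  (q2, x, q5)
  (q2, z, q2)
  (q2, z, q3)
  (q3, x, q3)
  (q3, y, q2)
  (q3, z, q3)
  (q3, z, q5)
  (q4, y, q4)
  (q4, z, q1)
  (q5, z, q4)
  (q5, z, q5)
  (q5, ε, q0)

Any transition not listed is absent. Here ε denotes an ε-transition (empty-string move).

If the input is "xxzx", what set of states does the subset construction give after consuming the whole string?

Start in {q0}.
Read 'x': q0→{q0, q2}; now {q0, q2}.
Read 'x': q0→{q0, q2}, q2→{q5}; now {q0, q2, q5}.
Read 'z': q0→{q2, q4, q5}, q2→{q2, q3}, q5→{q4, q5}; union {q2, q3, q4, q5}; ε-closure = {q0, q2, q3, q4, q5}.
Read 'x': q0→{q0, q2}, q2→{q5}, q3→{q3}, q4→∅, q5→∅; now {q0, q2, q3, q5}.

{q0, q2, q3, q5}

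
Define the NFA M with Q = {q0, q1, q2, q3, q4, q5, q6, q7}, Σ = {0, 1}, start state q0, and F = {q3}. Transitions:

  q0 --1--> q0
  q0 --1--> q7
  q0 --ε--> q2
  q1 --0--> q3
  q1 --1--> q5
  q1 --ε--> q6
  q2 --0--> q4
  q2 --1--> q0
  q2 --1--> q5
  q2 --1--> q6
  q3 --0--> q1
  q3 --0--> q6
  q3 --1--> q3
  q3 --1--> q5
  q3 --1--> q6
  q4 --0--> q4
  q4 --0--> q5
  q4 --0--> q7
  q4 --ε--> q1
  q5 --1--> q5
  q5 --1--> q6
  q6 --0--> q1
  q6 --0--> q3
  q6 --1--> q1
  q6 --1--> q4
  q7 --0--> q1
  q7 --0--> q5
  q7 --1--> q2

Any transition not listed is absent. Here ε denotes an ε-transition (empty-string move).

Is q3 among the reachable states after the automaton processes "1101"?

Yes

Start: ε-closure({q0}) = {q0, q2}.
Read '1': q0→{q0, q7}, q2→{q0, q5, q6}; union {q0, q5, q6, q7}; ε-closure = {q0, q2, q5, q6, q7}.
Read '1': q0→{q0, q7}, q2→{q0, q5, q6}, q5→{q5, q6}, q6→{q1, q4}, q7→{q2}; now {q0, q1, q2, q4, q5, q6, q7}.
Read '0': q0→∅, q1→{q3}, q2→{q4}, q4→{q4, q5, q7}, q5→∅, q6→{q1, q3}, q7→{q1, q5}; union {q1, q3, q4, q5, q7}; ε-closure = {q1, q3, q4, q5, q6, q7}.
Read '1': q1→{q5}, q3→{q3, q5, q6}, q4→∅, q5→{q5, q6}, q6→{q1, q4}, q7→{q2}; now {q1, q2, q3, q4, q5, q6}.
State q3 is in {q1, q2, q3, q4, q5, q6}.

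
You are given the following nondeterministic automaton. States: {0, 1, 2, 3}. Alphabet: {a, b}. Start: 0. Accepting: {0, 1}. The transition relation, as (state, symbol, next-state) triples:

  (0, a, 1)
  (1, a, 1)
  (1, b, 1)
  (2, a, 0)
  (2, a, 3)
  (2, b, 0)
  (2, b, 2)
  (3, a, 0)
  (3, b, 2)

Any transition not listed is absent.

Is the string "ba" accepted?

No

Start in {0}.
Read 'b': 0→∅; now ∅.
The set is empty and remains empty for the remaining 1 symbol.
The final set ∅ contains no accepting state.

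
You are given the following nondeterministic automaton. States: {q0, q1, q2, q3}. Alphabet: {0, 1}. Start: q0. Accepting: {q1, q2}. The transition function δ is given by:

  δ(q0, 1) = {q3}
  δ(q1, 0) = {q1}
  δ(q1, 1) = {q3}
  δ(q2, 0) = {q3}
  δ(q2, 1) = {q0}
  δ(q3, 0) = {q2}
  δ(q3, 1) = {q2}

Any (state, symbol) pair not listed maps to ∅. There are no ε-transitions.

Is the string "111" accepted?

Start in {q0}.
Read '1': q0→{q3}; now {q3}.
Read '1': q3→{q2}; now {q2}.
Read '1': q2→{q0}; now {q0}.
The final set {q0} contains no accepting state.

No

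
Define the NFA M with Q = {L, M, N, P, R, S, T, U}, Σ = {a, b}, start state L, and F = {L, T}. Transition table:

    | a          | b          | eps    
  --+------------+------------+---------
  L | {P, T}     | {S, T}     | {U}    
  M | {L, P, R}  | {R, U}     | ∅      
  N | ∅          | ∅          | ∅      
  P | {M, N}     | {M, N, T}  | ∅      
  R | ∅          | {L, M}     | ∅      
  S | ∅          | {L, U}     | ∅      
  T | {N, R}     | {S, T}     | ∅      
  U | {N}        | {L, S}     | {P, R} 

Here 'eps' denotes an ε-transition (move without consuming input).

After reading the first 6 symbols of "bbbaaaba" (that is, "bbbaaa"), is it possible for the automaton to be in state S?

No

Start: ε-closure({L}) = {L, P, R, U}.
Read 'b': {L, P, R, U} → {L, M, N, P, R, S, T, U}.
Read 'b': {L, M, N, P, R, S, T, U} → {L, M, N, P, R, S, T, U}.
Read 'b': {L, M, N, P, R, S, T, U} → {L, M, N, P, R, S, T, U}.
Read 'a': {L, M, N, P, R, S, T, U} → {L, M, N, P, R, T, U}.
Read 'a': {L, M, N, P, R, T, U} → {L, M, N, P, R, T, U}.
Read 'a': {L, M, N, P, R, T, U} → {L, M, N, P, R, T, U}.
State S is not in {L, M, N, P, R, T, U}.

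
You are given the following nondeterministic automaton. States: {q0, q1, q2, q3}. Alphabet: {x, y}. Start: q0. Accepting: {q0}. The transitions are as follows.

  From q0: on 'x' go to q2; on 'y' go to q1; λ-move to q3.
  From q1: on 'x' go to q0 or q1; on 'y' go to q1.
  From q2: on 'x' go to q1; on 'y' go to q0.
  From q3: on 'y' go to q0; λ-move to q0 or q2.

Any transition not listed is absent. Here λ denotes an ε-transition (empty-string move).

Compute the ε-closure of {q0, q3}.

{q0, q2, q3}

Begin with {q0, q3}.
ε-move q3 → q2; add q2.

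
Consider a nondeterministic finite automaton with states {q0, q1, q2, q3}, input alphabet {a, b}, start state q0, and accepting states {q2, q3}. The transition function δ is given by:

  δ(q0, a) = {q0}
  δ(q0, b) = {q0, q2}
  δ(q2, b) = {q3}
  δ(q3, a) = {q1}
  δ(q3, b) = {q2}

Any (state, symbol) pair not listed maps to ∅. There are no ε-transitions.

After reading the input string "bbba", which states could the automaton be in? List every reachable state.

Start in {q0}.
Read 'b': {q0} → {q0, q2}.
Read 'b': {q0, q2} → {q0, q2, q3}.
Read 'b': {q0, q2, q3} → {q0, q2, q3}.
Read 'a': {q0, q2, q3} → {q0, q1}.

{q0, q1}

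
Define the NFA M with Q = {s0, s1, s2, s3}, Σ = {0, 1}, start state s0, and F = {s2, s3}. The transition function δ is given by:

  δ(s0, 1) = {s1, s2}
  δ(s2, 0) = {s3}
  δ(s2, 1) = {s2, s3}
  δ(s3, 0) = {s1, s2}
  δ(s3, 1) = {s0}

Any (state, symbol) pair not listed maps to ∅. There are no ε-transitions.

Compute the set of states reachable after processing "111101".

Start in {s0}.
Read '1': {s0} → {s1, s2}.
Read '1': {s1, s2} → {s2, s3}.
Read '1': {s2, s3} → {s0, s2, s3}.
Read '1': {s0, s2, s3} → {s0, s1, s2, s3}.
Read '0': {s0, s1, s2, s3} → {s1, s2, s3}.
Read '1': {s1, s2, s3} → {s0, s2, s3}.

{s0, s2, s3}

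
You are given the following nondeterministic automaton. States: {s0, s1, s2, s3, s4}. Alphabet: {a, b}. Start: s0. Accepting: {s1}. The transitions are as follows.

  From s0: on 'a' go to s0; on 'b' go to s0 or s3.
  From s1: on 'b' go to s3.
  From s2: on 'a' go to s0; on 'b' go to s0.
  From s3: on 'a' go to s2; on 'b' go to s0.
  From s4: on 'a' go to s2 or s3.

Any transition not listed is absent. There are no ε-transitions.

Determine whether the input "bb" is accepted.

Start in {s0}.
Read 'b': {s0} → {s0, s3}.
Read 'b': {s0, s3} → {s0, s3}.
The final set {s0, s3} contains no accepting state.

No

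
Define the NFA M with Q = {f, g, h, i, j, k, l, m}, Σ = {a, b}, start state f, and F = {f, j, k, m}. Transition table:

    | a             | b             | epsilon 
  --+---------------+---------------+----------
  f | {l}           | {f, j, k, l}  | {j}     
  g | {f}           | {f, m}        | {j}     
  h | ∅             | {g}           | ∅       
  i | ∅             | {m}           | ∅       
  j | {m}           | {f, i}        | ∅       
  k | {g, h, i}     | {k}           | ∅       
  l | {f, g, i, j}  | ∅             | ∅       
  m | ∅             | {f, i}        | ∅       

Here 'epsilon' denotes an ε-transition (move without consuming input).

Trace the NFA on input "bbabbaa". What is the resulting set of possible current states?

Start: ε-closure({f}) = {f, j}.
Read 'b': f→{f, j, k, l}, j→{f, i}; now {f, i, j, k, l}.
Read 'b': f→{f, j, k, l}, i→{m}, j→{f, i}, k→{k}, l→∅; now {f, i, j, k, l, m}.
Read 'a': f→{l}, i→∅, j→{m}, k→{g, h, i}, l→{f, g, i, j}, m→∅; now {f, g, h, i, j, l, m}.
Read 'b': f→{f, j, k, l}, g→{f, m}, h→{g}, i→{m}, j→{f, i}, l→∅, m→{f, i}; now {f, g, i, j, k, l, m}.
Read 'b': f→{f, j, k, l}, g→{f, m}, i→{m}, j→{f, i}, k→{k}, l→∅, m→{f, i}; now {f, i, j, k, l, m}.
Read 'a': f→{l}, i→∅, j→{m}, k→{g, h, i}, l→{f, g, i, j}, m→∅; now {f, g, h, i, j, l, m}.
Read 'a': f→{l}, g→{f}, h→∅, i→∅, j→{m}, l→{f, g, i, j}, m→∅; now {f, g, i, j, l, m}.

{f, g, i, j, l, m}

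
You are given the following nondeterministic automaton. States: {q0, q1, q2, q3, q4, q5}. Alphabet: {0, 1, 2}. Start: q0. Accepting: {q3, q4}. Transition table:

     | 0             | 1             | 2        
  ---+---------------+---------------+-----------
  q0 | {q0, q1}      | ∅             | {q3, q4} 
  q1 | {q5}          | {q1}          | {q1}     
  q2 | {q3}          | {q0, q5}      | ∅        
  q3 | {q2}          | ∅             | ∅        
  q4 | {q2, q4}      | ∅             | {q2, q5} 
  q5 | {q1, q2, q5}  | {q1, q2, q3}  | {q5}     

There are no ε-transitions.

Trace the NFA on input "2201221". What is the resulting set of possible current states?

Start in {q0}.
Read '2': q0→{q3, q4}; now {q3, q4}.
Read '2': q3→∅, q4→{q2, q5}; now {q2, q5}.
Read '0': q2→{q3}, q5→{q1, q2, q5}; now {q1, q2, q3, q5}.
Read '1': q1→{q1}, q2→{q0, q5}, q3→∅, q5→{q1, q2, q3}; now {q0, q1, q2, q3, q5}.
Read '2': q0→{q3, q4}, q1→{q1}, q2→∅, q3→∅, q5→{q5}; now {q1, q3, q4, q5}.
Read '2': q1→{q1}, q3→∅, q4→{q2, q5}, q5→{q5}; now {q1, q2, q5}.
Read '1': q1→{q1}, q2→{q0, q5}, q5→{q1, q2, q3}; now {q0, q1, q2, q3, q5}.

{q0, q1, q2, q3, q5}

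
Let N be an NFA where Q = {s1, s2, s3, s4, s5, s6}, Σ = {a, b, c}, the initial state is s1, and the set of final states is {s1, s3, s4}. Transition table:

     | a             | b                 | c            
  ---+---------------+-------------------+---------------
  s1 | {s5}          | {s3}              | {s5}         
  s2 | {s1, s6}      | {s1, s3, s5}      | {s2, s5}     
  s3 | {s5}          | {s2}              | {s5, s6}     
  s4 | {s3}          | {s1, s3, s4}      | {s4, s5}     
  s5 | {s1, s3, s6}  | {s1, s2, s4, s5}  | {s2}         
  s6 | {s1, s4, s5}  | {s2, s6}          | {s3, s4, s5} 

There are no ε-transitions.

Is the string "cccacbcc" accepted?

Start in {s1}.
Read 'c': s1→{s5}; now {s5}.
Read 'c': s5→{s2}; now {s2}.
Read 'c': s2→{s2, s5}; now {s2, s5}.
Read 'a': s2→{s1, s6}, s5→{s1, s3, s6}; now {s1, s3, s6}.
Read 'c': s1→{s5}, s3→{s5, s6}, s6→{s3, s4, s5}; now {s3, s4, s5, s6}.
Read 'b': s3→{s2}, s4→{s1, s3, s4}, s5→{s1, s2, s4, s5}, s6→{s2, s6}; now {s1, s2, s3, s4, s5, s6}.
Read 'c': s1→{s5}, s2→{s2, s5}, s3→{s5, s6}, s4→{s4, s5}, s5→{s2}, s6→{s3, s4, s5}; now {s2, s3, s4, s5, s6}.
Read 'c': s2→{s2, s5}, s3→{s5, s6}, s4→{s4, s5}, s5→{s2}, s6→{s3, s4, s5}; now {s2, s3, s4, s5, s6}.
The final set {s2, s3, s4, s5, s6} contains the accepting states s3, s4.

Yes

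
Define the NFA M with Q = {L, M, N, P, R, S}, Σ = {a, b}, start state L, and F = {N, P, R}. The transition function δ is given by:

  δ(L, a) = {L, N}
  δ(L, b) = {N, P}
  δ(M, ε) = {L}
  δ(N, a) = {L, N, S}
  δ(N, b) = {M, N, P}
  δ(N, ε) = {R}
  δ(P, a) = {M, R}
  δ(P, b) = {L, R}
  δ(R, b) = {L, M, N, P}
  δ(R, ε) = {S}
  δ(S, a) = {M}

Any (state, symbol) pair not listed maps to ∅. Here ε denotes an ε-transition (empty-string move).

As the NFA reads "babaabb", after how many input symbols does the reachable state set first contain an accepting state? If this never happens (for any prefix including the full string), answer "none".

Start in {L}.
Read 'b': L→{N, P}; union {N, P}; ε-closure = {N, P, R, S}.
None of the earlier sets intersect F, but {N, P, R, S} does.

1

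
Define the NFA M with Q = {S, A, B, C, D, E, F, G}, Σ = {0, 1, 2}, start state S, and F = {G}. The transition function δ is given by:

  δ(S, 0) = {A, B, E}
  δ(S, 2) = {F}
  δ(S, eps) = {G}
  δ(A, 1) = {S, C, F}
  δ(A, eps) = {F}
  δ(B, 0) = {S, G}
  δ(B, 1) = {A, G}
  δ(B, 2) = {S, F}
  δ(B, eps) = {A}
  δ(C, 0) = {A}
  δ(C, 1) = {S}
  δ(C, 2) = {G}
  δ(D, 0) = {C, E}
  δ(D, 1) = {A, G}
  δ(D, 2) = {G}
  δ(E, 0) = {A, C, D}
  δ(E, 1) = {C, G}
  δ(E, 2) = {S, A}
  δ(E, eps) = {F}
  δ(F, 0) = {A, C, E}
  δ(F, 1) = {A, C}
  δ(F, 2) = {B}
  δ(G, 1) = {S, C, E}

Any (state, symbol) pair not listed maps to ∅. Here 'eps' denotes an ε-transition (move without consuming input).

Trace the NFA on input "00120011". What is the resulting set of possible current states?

{S, A, C, E, F, G}

Start: ε-closure({S}) = {S, G}.
Read '0': S→{A, B, E}, G→∅; union {A, B, E}; ε-closure = {A, B, E, F}.
Read '0': A→∅, B→{S, G}, E→{A, C, D}, F→{A, C, E}; union {S, A, C, D, E, G}; ε-closure = {S, A, C, D, E, F, G}.
Read '1': S→∅, A→{S, C, F}, C→{S}, D→{A, G}, E→{C, G}, F→{A, C}, G→{S, C, E}; now {S, A, C, E, F, G}.
Read '2': S→{F}, A→∅, C→{G}, E→{S, A}, F→{B}, G→∅; now {S, A, B, F, G}.
Read '0': S→{A, B, E}, A→∅, B→{S, G}, F→{A, C, E}, G→∅; union {S, A, B, C, E, G}; ε-closure = {S, A, B, C, E, F, G}.
Read '0': S→{A, B, E}, A→∅, B→{S, G}, C→{A}, E→{A, C, D}, F→{A, C, E}, G→∅; union {S, A, B, C, D, E, G}; ε-closure = {S, A, B, C, D, E, F, G}.
Read '1': S→∅, A→{S, C, F}, B→{A, G}, C→{S}, D→{A, G}, E→{C, G}, F→{A, C}, G→{S, C, E}; now {S, A, C, E, F, G}.
Read '1': S→∅, A→{S, C, F}, C→{S}, E→{C, G}, F→{A, C}, G→{S, C, E}; now {S, A, C, E, F, G}.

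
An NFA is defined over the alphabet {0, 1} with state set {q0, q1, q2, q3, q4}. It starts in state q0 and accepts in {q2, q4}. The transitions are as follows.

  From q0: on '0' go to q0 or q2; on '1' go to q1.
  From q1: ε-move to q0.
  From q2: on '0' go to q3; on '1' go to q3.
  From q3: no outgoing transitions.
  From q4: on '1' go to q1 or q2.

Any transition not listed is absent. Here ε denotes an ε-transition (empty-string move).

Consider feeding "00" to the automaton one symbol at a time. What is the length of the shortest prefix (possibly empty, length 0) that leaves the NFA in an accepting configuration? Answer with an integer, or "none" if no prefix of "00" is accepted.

1

Start in {q0}.
Read '0': q0→{q0, q2}; now {q0, q2}.
None of the earlier sets intersect F, but {q0, q2} does.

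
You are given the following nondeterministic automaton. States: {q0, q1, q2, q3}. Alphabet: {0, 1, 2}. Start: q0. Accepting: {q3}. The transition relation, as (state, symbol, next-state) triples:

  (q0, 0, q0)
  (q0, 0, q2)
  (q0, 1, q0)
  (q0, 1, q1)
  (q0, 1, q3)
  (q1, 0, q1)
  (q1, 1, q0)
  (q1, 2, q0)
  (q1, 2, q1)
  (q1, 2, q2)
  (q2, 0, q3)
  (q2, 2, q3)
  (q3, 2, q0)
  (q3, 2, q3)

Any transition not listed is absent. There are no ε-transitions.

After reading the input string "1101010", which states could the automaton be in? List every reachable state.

Start in {q0}.
Read '1': q0→{q0, q1, q3}; now {q0, q1, q3}.
Read '1': q0→{q0, q1, q3}, q1→{q0}, q3→∅; now {q0, q1, q3}.
Read '0': q0→{q0, q2}, q1→{q1}, q3→∅; now {q0, q1, q2}.
Read '1': q0→{q0, q1, q3}, q1→{q0}, q2→∅; now {q0, q1, q3}.
Read '0': q0→{q0, q2}, q1→{q1}, q3→∅; now {q0, q1, q2}.
Read '1': q0→{q0, q1, q3}, q1→{q0}, q2→∅; now {q0, q1, q3}.
Read '0': q0→{q0, q2}, q1→{q1}, q3→∅; now {q0, q1, q2}.

{q0, q1, q2}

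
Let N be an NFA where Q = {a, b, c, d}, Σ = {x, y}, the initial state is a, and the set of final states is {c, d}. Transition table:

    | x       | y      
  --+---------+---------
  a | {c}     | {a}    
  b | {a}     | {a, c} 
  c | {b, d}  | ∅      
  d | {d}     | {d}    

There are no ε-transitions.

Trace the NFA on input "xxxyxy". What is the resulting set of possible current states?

{d}

Start in {a}.
Read 'x': a→{c}; now {c}.
Read 'x': c→{b, d}; now {b, d}.
Read 'x': b→{a}, d→{d}; now {a, d}.
Read 'y': a→{a}, d→{d}; now {a, d}.
Read 'x': a→{c}, d→{d}; now {c, d}.
Read 'y': c→∅, d→{d}; now {d}.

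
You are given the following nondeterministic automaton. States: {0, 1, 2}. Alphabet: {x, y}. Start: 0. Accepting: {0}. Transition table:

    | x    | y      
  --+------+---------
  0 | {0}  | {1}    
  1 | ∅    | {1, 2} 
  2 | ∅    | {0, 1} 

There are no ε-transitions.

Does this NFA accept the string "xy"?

No

Start in {0}.
Read 'x': 0→{0}; now {0}.
Read 'y': 0→{1}; now {1}.
The final set {1} contains no accepting state.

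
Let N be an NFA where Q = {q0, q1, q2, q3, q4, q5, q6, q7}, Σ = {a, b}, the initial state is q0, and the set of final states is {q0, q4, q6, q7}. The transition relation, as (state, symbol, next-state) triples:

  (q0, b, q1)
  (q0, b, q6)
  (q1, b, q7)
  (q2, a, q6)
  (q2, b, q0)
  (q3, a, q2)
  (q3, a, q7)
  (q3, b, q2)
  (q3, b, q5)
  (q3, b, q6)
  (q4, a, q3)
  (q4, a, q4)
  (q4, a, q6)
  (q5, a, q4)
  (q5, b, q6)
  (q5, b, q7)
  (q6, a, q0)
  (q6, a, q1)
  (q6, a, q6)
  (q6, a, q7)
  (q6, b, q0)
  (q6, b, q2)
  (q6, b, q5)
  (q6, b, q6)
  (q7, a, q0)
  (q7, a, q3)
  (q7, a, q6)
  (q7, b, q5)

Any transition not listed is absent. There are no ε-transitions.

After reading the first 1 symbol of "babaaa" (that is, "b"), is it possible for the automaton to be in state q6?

Yes

Start in {q0}.
Read 'b': {q0} → {q1, q6}.
State q6 is in {q1, q6}.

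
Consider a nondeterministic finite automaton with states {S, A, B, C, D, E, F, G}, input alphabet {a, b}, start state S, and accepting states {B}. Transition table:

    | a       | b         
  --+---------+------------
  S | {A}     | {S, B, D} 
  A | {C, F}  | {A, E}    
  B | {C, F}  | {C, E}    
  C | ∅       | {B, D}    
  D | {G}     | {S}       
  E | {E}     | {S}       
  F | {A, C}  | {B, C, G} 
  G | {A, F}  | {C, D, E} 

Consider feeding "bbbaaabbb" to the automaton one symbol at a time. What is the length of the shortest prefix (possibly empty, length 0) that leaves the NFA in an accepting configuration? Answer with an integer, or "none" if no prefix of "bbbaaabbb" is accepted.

Start in {S}.
Read 'b': {S} → {S, B, D}.
None of the earlier sets intersect F, but {S, B, D} does.

1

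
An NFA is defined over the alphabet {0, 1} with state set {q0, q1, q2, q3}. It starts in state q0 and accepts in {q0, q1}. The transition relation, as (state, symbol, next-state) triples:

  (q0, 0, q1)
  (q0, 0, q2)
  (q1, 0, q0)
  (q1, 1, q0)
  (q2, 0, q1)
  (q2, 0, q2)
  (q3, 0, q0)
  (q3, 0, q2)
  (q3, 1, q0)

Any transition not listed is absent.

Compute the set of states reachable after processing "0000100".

Start in {q0}.
Read '0': q0→{q1, q2}; now {q1, q2}.
Read '0': q1→{q0}, q2→{q1, q2}; now {q0, q1, q2}.
Read '0': q0→{q1, q2}, q1→{q0}, q2→{q1, q2}; now {q0, q1, q2}.
Read '0': q0→{q1, q2}, q1→{q0}, q2→{q1, q2}; now {q0, q1, q2}.
Read '1': q0→∅, q1→{q0}, q2→∅; now {q0}.
Read '0': q0→{q1, q2}; now {q1, q2}.
Read '0': q1→{q0}, q2→{q1, q2}; now {q0, q1, q2}.

{q0, q1, q2}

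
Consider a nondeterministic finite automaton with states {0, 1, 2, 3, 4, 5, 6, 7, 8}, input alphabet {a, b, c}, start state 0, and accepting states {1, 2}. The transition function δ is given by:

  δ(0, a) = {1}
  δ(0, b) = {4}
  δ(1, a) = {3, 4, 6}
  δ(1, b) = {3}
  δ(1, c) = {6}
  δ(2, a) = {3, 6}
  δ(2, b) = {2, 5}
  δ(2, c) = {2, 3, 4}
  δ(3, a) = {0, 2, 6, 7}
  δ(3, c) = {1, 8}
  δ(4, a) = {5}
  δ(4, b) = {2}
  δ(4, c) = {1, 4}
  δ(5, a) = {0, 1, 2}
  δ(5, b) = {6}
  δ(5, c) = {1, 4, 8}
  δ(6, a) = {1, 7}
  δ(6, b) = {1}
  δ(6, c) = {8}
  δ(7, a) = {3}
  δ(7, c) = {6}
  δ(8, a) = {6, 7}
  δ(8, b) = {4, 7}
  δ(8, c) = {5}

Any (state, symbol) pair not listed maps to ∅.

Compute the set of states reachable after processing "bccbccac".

Start in {0}.
Read 'b': 0→{4}; now {4}.
Read 'c': 4→{1, 4}; now {1, 4}.
Read 'c': 1→{6}, 4→{1, 4}; now {1, 4, 6}.
Read 'b': 1→{3}, 4→{2}, 6→{1}; now {1, 2, 3}.
Read 'c': 1→{6}, 2→{2, 3, 4}, 3→{1, 8}; now {1, 2, 3, 4, 6, 8}.
Read 'c': 1→{6}, 2→{2, 3, 4}, 3→{1, 8}, 4→{1, 4}, 6→{8}, 8→{5}; now {1, 2, 3, 4, 5, 6, 8}.
Read 'a': 1→{3, 4, 6}, 2→{3, 6}, 3→{0, 2, 6, 7}, 4→{5}, 5→{0, 1, 2}, 6→{1, 7}, 8→{6, 7}; now {0, 1, 2, 3, 4, 5, 6, 7}.
Read 'c': 0→∅, 1→{6}, 2→{2, 3, 4}, 3→{1, 8}, 4→{1, 4}, 5→{1, 4, 8}, 6→{8}, 7→{6}; now {1, 2, 3, 4, 6, 8}.

{1, 2, 3, 4, 6, 8}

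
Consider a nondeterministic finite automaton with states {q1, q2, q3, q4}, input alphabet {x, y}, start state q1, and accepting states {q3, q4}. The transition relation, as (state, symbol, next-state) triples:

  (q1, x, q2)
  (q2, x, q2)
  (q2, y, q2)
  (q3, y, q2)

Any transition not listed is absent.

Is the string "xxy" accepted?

No

Start in {q1}.
Read 'x': {q1} → {q2}.
Read 'x': {q2} → {q2}.
Read 'y': {q2} → {q2}.
The final set {q2} contains no accepting state.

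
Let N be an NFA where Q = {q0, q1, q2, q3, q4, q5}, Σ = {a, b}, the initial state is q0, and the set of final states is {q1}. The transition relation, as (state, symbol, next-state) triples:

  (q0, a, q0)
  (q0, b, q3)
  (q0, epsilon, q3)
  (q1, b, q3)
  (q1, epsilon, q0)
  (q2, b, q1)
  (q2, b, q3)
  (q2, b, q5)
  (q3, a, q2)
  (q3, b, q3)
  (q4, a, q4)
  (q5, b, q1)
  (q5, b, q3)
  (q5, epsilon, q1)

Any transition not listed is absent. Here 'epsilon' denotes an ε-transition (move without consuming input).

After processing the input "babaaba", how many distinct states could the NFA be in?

3

Start: ε-closure({q0}) = {q0, q3}.
Read 'b': {q0, q3} → {q3}.
Read 'a': {q3} → {q2}.
Read 'b': {q2} → {q0, q1, q3, q5}.
Read 'a': {q0, q1, q3, q5} → {q0, q2, q3}.
Read 'a': {q0, q2, q3} → {q0, q2, q3}.
Read 'b': {q0, q2, q3} → {q0, q1, q3, q5}.
Read 'a': {q0, q1, q3, q5} → {q0, q2, q3}.
That set has 3 states.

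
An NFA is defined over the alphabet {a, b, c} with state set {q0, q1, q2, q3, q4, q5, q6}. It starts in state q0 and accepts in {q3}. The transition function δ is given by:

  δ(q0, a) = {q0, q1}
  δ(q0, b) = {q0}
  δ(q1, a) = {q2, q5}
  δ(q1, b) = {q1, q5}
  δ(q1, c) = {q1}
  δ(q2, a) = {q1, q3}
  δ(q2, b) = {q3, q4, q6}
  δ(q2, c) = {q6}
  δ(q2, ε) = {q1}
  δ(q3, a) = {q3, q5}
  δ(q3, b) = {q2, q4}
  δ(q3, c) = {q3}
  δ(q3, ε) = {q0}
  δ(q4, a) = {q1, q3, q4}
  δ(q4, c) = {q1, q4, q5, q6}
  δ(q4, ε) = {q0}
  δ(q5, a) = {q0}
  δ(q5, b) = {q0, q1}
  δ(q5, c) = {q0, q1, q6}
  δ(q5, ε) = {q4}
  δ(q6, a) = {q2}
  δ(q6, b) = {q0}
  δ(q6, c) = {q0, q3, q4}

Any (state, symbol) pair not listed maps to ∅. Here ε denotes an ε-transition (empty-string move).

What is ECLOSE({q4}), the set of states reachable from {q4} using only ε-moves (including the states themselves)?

Begin with {q4}.
ε-move q4 → q0; add q0.

{q0, q4}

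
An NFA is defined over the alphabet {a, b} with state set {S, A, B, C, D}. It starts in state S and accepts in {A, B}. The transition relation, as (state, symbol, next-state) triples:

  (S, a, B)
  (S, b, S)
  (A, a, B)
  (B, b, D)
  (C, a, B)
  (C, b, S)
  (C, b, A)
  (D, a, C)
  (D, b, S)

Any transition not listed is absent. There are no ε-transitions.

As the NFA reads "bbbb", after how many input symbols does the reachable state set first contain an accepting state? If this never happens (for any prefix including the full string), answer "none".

Start in {S}.
Read 'b': {S} → {S}.
Read 'b': {S} → {S}.
Read 'b': {S} → {S}.
Read 'b': {S} → {S}.
No reachable set along the way intersects F.

none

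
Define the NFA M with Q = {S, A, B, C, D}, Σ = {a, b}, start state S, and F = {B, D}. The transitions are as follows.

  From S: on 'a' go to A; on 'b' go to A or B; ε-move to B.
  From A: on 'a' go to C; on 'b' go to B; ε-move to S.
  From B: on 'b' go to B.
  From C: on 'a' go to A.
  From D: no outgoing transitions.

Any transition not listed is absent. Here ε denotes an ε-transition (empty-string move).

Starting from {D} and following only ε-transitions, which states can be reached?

Begin with {D}.
No ε-moves leave this set, so the closure equals the set itself.

{D}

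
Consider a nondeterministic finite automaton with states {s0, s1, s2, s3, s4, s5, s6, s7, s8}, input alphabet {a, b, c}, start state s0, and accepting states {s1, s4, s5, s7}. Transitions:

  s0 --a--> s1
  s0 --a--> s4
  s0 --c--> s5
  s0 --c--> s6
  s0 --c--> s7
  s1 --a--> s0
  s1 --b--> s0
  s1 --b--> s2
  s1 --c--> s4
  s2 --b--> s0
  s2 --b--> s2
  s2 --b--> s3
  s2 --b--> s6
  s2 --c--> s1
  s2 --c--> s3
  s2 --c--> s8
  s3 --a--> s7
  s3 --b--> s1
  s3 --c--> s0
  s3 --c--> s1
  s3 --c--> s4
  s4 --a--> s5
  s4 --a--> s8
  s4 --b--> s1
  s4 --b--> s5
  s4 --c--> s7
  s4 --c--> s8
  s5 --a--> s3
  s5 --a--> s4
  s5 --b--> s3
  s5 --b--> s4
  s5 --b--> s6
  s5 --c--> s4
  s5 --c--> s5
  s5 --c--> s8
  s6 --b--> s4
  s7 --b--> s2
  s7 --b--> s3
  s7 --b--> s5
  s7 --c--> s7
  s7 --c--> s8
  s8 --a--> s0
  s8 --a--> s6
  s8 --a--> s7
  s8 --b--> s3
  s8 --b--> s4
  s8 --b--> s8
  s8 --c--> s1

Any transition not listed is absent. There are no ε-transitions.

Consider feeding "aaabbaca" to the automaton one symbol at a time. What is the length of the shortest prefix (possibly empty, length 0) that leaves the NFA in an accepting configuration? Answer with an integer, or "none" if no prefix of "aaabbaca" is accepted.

1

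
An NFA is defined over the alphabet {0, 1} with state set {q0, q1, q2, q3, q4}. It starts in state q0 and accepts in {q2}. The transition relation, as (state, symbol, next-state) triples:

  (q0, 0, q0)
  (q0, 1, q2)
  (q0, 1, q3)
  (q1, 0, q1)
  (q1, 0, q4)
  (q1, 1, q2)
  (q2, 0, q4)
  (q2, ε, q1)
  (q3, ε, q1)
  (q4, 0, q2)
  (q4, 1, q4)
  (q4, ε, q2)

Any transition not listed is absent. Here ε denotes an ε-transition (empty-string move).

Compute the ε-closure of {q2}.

Begin with {q2}.
ε-move q2 → q1; add q1.

{q1, q2}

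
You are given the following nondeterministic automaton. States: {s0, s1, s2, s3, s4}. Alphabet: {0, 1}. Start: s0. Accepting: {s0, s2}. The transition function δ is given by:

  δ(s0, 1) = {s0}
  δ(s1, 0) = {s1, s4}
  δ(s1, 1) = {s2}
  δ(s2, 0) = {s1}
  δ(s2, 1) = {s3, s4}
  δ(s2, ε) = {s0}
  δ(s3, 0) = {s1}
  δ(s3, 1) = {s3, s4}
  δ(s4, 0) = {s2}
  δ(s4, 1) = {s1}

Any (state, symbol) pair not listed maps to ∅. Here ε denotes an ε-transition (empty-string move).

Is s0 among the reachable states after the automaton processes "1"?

Yes

Start in {s0}.
Read '1': s0→{s0}; now {s0}.
State s0 is in {s0}.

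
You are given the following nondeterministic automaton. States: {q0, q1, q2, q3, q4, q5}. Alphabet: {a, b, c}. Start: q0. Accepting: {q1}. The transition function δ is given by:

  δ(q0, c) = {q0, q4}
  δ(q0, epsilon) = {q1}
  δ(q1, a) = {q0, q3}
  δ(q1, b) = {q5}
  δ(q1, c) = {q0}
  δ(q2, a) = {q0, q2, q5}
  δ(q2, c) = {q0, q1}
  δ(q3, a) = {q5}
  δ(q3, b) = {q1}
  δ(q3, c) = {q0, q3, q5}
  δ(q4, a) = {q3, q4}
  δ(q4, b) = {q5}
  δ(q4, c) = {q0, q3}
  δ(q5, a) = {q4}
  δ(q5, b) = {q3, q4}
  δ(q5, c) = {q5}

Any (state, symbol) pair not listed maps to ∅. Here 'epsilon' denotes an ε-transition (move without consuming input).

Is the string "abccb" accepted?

Start: ε-closure({q0}) = {q0, q1}.
Read 'a': q0→∅, q1→{q0, q3}; union {q0, q3}; ε-closure = {q0, q1, q3}.
Read 'b': q0→∅, q1→{q5}, q3→{q1}; now {q1, q5}.
Read 'c': q1→{q0}, q5→{q5}; union {q0, q5}; ε-closure = {q0, q1, q5}.
Read 'c': q0→{q0, q4}, q1→{q0}, q5→{q5}; union {q0, q4, q5}; ε-closure = {q0, q1, q4, q5}.
Read 'b': q0→∅, q1→{q5}, q4→{q5}, q5→{q3, q4}; now {q3, q4, q5}.
The final set {q3, q4, q5} contains no accepting state.

No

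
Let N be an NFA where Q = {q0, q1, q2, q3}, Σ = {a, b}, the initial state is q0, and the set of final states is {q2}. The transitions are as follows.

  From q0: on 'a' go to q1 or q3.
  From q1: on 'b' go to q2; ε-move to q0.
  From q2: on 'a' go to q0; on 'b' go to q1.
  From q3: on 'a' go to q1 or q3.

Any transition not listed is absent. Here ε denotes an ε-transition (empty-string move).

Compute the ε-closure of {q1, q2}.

{q0, q1, q2}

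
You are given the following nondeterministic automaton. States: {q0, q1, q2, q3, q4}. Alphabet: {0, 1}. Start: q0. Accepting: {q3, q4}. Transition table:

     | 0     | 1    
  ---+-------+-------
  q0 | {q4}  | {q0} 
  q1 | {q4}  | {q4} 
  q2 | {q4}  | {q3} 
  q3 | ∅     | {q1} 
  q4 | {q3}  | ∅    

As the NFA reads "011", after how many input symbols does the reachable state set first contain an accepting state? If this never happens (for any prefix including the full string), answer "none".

Start in {q0}.
Read '0': {q0} → {q4}.
None of the earlier sets intersect F, but {q4} does.

1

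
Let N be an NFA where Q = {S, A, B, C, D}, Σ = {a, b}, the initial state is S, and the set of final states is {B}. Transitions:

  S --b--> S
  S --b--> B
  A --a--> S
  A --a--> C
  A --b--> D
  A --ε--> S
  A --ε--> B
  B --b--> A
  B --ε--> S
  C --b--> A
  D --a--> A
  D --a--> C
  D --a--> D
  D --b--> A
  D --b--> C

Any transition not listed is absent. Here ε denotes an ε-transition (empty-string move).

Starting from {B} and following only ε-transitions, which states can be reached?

{S, B}

Begin with {B}.
ε-move B → S; add S.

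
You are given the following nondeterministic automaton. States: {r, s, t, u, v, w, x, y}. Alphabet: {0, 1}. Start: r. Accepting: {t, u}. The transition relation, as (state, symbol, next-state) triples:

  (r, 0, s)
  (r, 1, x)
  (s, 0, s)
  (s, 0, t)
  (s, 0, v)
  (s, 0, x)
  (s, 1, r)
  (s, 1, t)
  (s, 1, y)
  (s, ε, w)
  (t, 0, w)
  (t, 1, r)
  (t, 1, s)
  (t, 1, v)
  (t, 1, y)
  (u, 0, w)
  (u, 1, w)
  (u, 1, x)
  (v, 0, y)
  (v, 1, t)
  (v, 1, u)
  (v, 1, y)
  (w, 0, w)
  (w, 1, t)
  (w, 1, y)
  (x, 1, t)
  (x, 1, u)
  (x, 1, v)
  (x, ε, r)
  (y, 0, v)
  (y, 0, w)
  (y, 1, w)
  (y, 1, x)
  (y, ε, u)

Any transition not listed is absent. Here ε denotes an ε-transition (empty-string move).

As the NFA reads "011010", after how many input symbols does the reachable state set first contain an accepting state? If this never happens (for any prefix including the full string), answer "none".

Start in {r}.
Read '0': r→{s}; union {s}; ε-closure = {s, w}.
Read '1': s→{r, t, y}, w→{t, y}; union {r, t, y}; ε-closure = {r, t, u, y}.
None of the earlier sets intersect F, but {r, t, u, y} does.

2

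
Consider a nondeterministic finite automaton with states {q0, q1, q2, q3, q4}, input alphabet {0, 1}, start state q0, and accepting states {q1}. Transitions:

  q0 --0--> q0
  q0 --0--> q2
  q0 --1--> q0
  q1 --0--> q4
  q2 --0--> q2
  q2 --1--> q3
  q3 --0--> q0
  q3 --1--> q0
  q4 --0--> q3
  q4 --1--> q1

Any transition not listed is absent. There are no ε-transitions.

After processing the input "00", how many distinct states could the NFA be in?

Start in {q0}.
Read '0': q0→{q0, q2}; now {q0, q2}.
Read '0': q0→{q0, q2}, q2→{q2}; now {q0, q2}.
That set has 2 states.

2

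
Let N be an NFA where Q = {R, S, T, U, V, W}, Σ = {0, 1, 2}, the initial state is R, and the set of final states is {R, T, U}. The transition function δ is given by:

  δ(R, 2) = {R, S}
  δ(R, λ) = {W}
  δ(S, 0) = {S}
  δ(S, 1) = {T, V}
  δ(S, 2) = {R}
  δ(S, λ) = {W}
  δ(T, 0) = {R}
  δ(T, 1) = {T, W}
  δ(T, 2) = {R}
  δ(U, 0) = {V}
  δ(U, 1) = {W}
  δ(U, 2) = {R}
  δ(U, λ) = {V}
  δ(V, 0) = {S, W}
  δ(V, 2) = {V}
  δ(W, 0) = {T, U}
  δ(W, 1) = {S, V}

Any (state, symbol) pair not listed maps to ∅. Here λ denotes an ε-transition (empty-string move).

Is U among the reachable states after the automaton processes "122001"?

No

Start: ε-closure({R}) = {R, W}.
Read '1': R→∅, W→{S, V}; union {S, V}; ε-closure = {S, V, W}.
Read '2': S→{R}, V→{V}, W→∅; union {R, V}; ε-closure = {R, V, W}.
Read '2': R→{R, S}, V→{V}, W→∅; union {R, S, V}; ε-closure = {R, S, V, W}.
Read '0': R→∅, S→{S}, V→{S, W}, W→{T, U}; union {S, T, U, W}; ε-closure = {S, T, U, V, W}.
Read '0': S→{S}, T→{R}, U→{V}, V→{S, W}, W→{T, U}; now {R, S, T, U, V, W}.
Read '1': R→∅, S→{T, V}, T→{T, W}, U→{W}, V→∅, W→{S, V}; now {S, T, V, W}.
State U is not in {S, T, V, W}.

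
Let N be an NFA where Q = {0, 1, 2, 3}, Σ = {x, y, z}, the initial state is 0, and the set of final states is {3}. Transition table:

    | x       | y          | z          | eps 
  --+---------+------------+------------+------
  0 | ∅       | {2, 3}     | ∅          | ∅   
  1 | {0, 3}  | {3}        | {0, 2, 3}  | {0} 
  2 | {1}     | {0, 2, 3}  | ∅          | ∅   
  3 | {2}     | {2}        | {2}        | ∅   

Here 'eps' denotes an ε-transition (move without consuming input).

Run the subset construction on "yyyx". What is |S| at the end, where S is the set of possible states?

3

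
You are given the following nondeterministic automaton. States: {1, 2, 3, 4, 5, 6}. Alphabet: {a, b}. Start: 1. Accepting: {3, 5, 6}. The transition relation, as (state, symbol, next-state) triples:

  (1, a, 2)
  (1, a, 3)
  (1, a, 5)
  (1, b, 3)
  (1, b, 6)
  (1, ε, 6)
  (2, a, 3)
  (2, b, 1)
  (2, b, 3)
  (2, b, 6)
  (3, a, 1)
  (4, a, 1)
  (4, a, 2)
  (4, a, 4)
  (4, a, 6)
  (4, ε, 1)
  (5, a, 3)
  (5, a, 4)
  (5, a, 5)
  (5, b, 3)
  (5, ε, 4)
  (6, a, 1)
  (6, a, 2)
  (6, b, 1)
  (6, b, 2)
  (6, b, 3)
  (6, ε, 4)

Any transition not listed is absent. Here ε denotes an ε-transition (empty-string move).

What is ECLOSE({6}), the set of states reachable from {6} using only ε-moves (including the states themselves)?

Begin with {6}.
ε-move 6 → 4; add 4.
ε-move 4 → 1; add 1.

{1, 4, 6}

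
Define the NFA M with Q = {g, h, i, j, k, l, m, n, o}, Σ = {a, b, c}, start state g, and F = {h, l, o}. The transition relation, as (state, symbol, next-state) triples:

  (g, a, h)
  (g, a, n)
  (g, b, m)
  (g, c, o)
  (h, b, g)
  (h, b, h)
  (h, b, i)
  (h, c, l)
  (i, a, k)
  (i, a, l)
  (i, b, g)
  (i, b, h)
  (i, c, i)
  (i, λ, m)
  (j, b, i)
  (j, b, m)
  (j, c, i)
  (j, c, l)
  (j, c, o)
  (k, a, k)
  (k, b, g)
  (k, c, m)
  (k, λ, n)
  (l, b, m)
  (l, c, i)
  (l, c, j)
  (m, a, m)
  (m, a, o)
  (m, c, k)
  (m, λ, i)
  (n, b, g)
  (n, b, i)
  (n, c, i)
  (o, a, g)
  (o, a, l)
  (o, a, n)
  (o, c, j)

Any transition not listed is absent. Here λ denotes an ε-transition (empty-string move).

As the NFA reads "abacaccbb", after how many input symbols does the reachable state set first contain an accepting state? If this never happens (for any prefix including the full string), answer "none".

Start in {g}.
Read 'a': g→{h, n}; now {h, n}.
None of the earlier sets intersect F, but {h, n} does.

1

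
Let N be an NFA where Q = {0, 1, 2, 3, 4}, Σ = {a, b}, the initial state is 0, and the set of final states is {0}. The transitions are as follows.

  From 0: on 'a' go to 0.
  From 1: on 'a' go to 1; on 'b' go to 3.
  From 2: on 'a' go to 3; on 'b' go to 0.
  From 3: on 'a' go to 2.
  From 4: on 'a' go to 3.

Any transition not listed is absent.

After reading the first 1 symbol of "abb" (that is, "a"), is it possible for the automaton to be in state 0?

Yes

Start in {0}.
Read 'a': {0} → {0}.
State 0 is in {0}.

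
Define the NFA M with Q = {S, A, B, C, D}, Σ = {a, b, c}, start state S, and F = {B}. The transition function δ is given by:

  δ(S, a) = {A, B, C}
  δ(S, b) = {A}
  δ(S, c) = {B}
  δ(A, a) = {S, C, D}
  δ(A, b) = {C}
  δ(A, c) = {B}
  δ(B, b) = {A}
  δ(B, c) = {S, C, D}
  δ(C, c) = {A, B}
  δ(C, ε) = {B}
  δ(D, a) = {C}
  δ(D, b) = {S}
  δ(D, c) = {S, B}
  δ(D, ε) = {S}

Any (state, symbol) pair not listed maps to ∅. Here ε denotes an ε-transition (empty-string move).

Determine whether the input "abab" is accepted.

Start in {S}.
Read 'a': S→{A, B, C}; now {A, B, C}.
Read 'b': A→{C}, B→{A}, C→∅; union {A, C}; ε-closure = {A, B, C}.
Read 'a': A→{S, C, D}, B→∅, C→∅; union {S, C, D}; ε-closure = {S, B, C, D}.
Read 'b': S→{A}, B→{A}, C→∅, D→{S}; now {S, A}.
The final set {S, A} contains no accepting state.

No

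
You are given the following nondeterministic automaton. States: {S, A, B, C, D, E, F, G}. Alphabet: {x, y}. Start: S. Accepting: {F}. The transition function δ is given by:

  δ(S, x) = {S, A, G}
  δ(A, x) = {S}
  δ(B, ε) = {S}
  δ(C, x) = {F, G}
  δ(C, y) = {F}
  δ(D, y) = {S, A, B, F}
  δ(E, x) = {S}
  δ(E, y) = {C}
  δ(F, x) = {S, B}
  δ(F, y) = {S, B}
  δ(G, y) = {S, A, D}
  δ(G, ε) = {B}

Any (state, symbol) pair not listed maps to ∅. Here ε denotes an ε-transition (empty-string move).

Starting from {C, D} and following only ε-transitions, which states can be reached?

Begin with {C, D}.
No ε-moves leave this set, so the closure equals the set itself.

{C, D}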